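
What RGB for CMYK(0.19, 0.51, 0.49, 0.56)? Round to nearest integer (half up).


R = 255 × (1-C) × (1-K) = 255 × 0.81 × 0.44 = 90.882 → 91
G = 255 × (1-M) × (1-K) = 255 × 0.49 × 0.44 = 54.978 → 55
B = 255 × (1-Y) × (1-K) = 255 × 0.51 × 0.44 = 57.222 → 57
= RGB(91, 55, 57)


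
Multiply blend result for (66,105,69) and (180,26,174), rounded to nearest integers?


Multiply: C = A×B/255, rounded to nearest integer
R: 66×180/255 = 11880/255 ≈ 46.588 → 47
G: 105×26/255 = 2730/255 ≈ 10.706 → 11
B: 69×174/255 = 12006/255 ≈ 47.082 → 47
= RGB(47, 11, 47)


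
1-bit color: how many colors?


Colors = 2^bits = 2^1
= 2 colors


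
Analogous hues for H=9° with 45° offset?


Base hue: 9°
Left analog: (9 - 45) mod 360 = 324°
Right analog: (9 + 45) mod 360 = 54°
Analogous hues = 324° and 54°


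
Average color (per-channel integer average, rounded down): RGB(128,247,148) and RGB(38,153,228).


Midpoint: each channel = ⌊(C₁+C₂)/2⌋
R: ⌊(128+38)/2⌋ = 83
G: ⌊(247+153)/2⌋ = 200
B: ⌊(148+228)/2⌋ = 188
= RGB(83, 200, 188)


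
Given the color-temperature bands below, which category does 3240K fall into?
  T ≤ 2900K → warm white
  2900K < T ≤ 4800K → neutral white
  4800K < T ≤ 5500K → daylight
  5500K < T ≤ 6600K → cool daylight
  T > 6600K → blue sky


Temperature: 3240K
2900K < 3240K ≤ 4800K → neutral white
Classification: neutral white


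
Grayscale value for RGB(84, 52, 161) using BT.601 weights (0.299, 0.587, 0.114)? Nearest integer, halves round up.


Gray = 0.299×R + 0.587×G + 0.114×B
Gray = 0.299×84 + 0.587×52 + 0.114×161
Gray = 25.116 + 30.524 + 18.354
Gray = 73.994 → round half up → 74
Gray = 74


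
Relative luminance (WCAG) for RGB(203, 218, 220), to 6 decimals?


Linearize each channel (sRGB transfer function): c = v/255; c_lin = c/12.92 if c ≤ 0.04045, else ((c+0.055)/1.055)^2.4
  R: 203/255 ≈ 0.796078 > 0.04045 → ((0.796078+0.055)/1.055)^2.4 ≈ 0.597202
  G: 218/255 ≈ 0.854902 > 0.04045 → ((0.854902+0.055)/1.055)^2.4 ≈ 0.701102
  B: 220/255 ≈ 0.862745 > 0.04045 → ((0.862745+0.055)/1.055)^2.4 ≈ 0.715694
R_lin = 0.597202, G_lin = 0.701102, B_lin = 0.715694
L = 0.2126×R + 0.7152×G + 0.0722×B
L = 0.2126×0.597202 + 0.7152×0.701102 + 0.0722×0.715694
L ≈ 0.680066


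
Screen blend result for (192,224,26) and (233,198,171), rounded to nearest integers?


Screen: C = 255 - (255-A)×(255-B)/255, rounded to nearest integer
R: 255 - (255-192)×(255-233)/255 = 255 - 1386/255 ≈ 255 - 5.435 = 249.565 → 250
G: 255 - (255-224)×(255-198)/255 = 255 - 1767/255 ≈ 255 - 6.929 = 248.071 → 248
B: 255 - (255-26)×(255-171)/255 = 255 - 19236/255 ≈ 255 - 75.435 = 179.565 → 180
= RGB(250, 248, 180)


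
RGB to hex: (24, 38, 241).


R = 24 → 18 (hex)
G = 38 → 26 (hex)
B = 241 → F1 (hex)
Hex = #1826F1


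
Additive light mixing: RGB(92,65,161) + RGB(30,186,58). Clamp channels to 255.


Additive: each channel = min(255, C₁+C₂)
R: 92+30 = 122 → 122
G: 65+186 = 251 → 251
B: 161+58 = 219 → 219
= RGB(122, 251, 219)


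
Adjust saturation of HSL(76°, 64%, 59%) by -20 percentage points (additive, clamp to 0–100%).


Original S = 64%
Adjustment = -20 percentage points
New S = 64 + (-20) = 44
Clamp to [0, 100] → 44
= HSL(76°, 44%, 59%)


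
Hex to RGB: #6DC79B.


6D → 109 (R)
C7 → 199 (G)
9B → 155 (B)
= RGB(109, 199, 155)


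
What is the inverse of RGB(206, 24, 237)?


Invert: (255-R, 255-G, 255-B)
R: 255-206 = 49
G: 255-24 = 231
B: 255-237 = 18
= RGB(49, 231, 18)


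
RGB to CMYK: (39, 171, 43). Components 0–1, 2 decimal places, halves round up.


R'=39/255≈0.1529, G'=171/255≈0.6706, B'=43/255≈0.1686
K = 1 - max(R',G',B') = 1 - 171/255 = 84/255 = 0.32941… → 0.33
(1-R'-K)/(1-K) simplifies to (max-R)/max with max = 171:
C = (171-39)/171 = 132/171 = 0.77192… → 0.77
M = (171-171)/171 = 0/171 = 0 → 0.00
Y = (171-43)/171 = 128/171 = 0.74853… → 0.75
= CMYK(0.77, 0.00, 0.75, 0.33)


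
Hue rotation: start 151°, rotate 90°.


New hue = (H + rotation) mod 360
New hue = (151 + 90) mod 360
= 241 mod 360
= 241°


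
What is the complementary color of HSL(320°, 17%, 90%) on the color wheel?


Complement = opposite side of color wheel = hue + 180°
H' = (320 + 180) mod 360 = 140°
S and L unchanged.
= HSL(140°, 17%, 90%)


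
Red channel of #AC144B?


Color: #AC144B
R = AC = 172
G = 14 = 20
B = 4B = 75
Red = 172


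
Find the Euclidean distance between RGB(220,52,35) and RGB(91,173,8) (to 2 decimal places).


d = √[(R₁-R₂)² + (G₁-G₂)² + (B₁-B₂)²]
d = √[(220-91)² + (52-173)² + (35-8)²]
d = √[16641 + 14641 + 729]
d = √32011
d ≈ 178.92


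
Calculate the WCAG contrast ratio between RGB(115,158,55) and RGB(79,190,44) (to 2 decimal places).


Linearize each sRGB channel c=v/255: c/12.92 if c ≤ 0.04045 else ((c+0.055)/1.055)^2.4
L = 0.2126×R_lin + 0.7152×G_lin + 0.0722×B_lin
Color 1 (115,158,55):
  R=115: 115/255≈0.4510 > 0.04045 → ((0.4510+0.055)/1.055)^2.4 ≈ 0.17144
  G=158: 158/255≈0.6196 > 0.04045 → ((0.6196+0.055)/1.055)^2.4 ≈ 0.34191
  B=55: 55/255≈0.2157 > 0.04045 → ((0.2157+0.055)/1.055)^2.4 ≈ 0.03820
  L1 = 0.2126×0.17144 + 0.7152×0.34191 + 0.0722×0.03820 ≈ 0.28374
Color 2 (79,190,44):
  R=79: 79/255≈0.3098 > 0.04045 → ((0.3098+0.055)/1.055)^2.4 ≈ 0.07819
  G=190: 190/255≈0.7451 > 0.04045 → ((0.7451+0.055)/1.055)^2.4 ≈ 0.51492
  B=44: 44/255≈0.1725 > 0.04045 → ((0.1725+0.055)/1.055)^2.4 ≈ 0.02519
  L2 = 0.2126×0.07819 + 0.7152×0.51492 + 0.0722×0.02519 ≈ 0.38671
Lighter = 0.38671, Darker = 0.28374
Ratio = (L_lighter + 0.05) / (L_darker + 0.05)
Ratio = (0.38671 + 0.05) / (0.28374 + 0.05) = 0.43671 / 0.33374 ≈ 1.3085
Ratio ≈ 1.31:1


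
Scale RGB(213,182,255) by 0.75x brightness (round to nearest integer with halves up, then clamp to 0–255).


Multiply each channel by 0.75, round half up, clamp to [0, 255]
R: 213×0.75 = 159.75 → round → 160
G: 182×0.75 = 136.5 → round → 137
B: 255×0.75 = 191.25 → round → 191
= RGB(160, 137, 191)


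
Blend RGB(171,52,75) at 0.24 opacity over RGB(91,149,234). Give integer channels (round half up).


C = α×F + (1-α)×B, with 1-α = 0.76
R: 0.24×171 + 0.76×91 = 41.04 + 69.16 = 110.20 → 110
G: 0.24×52 + 0.76×149 = 12.48 + 113.24 = 125.72 → 126
B: 0.24×75 + 0.76×234 = 18.00 + 177.84 = 195.84 → 196
= RGB(110, 126, 196)


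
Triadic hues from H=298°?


Triadic: equally spaced at 120° intervals
H1 = 298°
H2 = (298 + 120) mod 360 = 58°
H3 = (298 + 240) mod 360 = 178°
Triadic = 298°, 58°, 178°


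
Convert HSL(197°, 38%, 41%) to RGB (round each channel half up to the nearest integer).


H=197°, S=0.38, L=0.41
C = (1-|2L-1|)×S = (1-|-0.18|)×0.38 = 0.3116
H' = H/60 = 197/60 ≈ 3.2833; X = C×(1-|H' mod 2 - 1|) ≈ 0.2233
m = L - C/2 = 0.41 - 0.1558 = 0.2542
Sector ⌊H'⌋ = 3 → (R',G',B') = (0.0, ≈0.2233, 0.3116)
RGB = ((R'+m)×255, (G'+m)×255, (B'+m)×255) = (64.821, 121.7659, 144.279)
Round half up → RGB(65, 122, 144)


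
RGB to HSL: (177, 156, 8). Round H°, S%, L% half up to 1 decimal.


Normalize: R'=177/255≈0.6941, G'=156/255≈0.6118, B'=8/255≈0.0314
Max=177/255, Min=8/255, Δ=Max-Min=169/255
L = (Max+Min)/2 = (177+8)/510 = 185/510 = 0.36274… → L = 36.3%
L ≤ 0.5 → S = Δ/(Max+Min) = 169/(177+8) = 169/185 = 0.91351… → S = 91.4%
(the 1/255 factors cancel in S and H, so raw channel differences can be used)
Max is R' → H = 60 × (((G-B)/Δ) mod 6) = 60 × (((156-8)/169) mod 6)
  148/169 = 0.8757…
  H = 60 × 0.8757… = 52.544…° → H = 52.5°
= HSL(52.5°, 91.4%, 36.3%)


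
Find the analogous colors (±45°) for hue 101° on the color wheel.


Base hue: 101°
Left analog: (101 - 45) mod 360 = 56°
Right analog: (101 + 45) mod 360 = 146°
Analogous hues = 56° and 146°


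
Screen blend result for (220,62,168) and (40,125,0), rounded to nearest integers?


Screen: C = 255 - (255-A)×(255-B)/255, rounded to nearest integer
R: 255 - (255-220)×(255-40)/255 = 255 - 7525/255 ≈ 255 - 29.510 = 225.490 → 225
G: 255 - (255-62)×(255-125)/255 = 255 - 25090/255 ≈ 255 - 98.392 = 156.608 → 157
B: 255 - (255-168)×(255-0)/255 = 255 - 22185/255 ≈ 255 - 87.000 = 168.000 → 168
= RGB(225, 157, 168)


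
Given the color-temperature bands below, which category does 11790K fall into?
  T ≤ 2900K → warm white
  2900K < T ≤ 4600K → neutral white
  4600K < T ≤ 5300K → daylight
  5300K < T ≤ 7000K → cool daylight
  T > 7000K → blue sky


Temperature: 11790K
11790K > 7000K → blue sky
Classification: blue sky


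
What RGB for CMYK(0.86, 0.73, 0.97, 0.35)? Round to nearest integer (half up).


R = 255 × (1-C) × (1-K) = 255 × 0.14 × 0.65 = 23.205 → 23
G = 255 × (1-M) × (1-K) = 255 × 0.27 × 0.65 = 44.7525 → 45
B = 255 × (1-Y) × (1-K) = 255 × 0.03 × 0.65 = 4.9725 → 5
= RGB(23, 45, 5)


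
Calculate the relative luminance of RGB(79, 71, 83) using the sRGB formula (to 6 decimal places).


Linearize each channel (sRGB transfer function): c = v/255; c_lin = c/12.92 if c ≤ 0.04045, else ((c+0.055)/1.055)^2.4
  R: 79/255 ≈ 0.309804 > 0.04045 → ((0.309804+0.055)/1.055)^2.4 ≈ 0.078187
  G: 71/255 ≈ 0.278431 > 0.04045 → ((0.278431+0.055)/1.055)^2.4 ≈ 0.063010
  B: 83/255 ≈ 0.325490 > 0.04045 → ((0.325490+0.055)/1.055)^2.4 ≈ 0.086500
R_lin = 0.078187, G_lin = 0.063010, B_lin = 0.086500
L = 0.2126×R + 0.7152×G + 0.0722×B
L = 0.2126×0.078187 + 0.7152×0.063010 + 0.0722×0.086500
L ≈ 0.067933


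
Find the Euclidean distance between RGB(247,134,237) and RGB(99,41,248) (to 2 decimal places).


d = √[(R₁-R₂)² + (G₁-G₂)² + (B₁-B₂)²]
d = √[(247-99)² + (134-41)² + (237-248)²]
d = √[21904 + 8649 + 121]
d = √30674
d ≈ 175.14


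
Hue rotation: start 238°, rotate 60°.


New hue = (H + rotation) mod 360
New hue = (238 + 60) mod 360
= 298 mod 360
= 298°


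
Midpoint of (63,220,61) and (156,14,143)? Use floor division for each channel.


Midpoint: each channel = ⌊(C₁+C₂)/2⌋
R: ⌊(63+156)/2⌋ = 109
G: ⌊(220+14)/2⌋ = 117
B: ⌊(61+143)/2⌋ = 102
= RGB(109, 117, 102)


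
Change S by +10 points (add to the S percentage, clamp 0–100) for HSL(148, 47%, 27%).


Original S = 47%
Adjustment = +10 percentage points
New S = 47 + (10) = 57
Clamp to [0, 100] → 57
= HSL(148°, 57%, 27%)


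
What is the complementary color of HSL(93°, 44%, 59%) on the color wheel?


Complement = opposite side of color wheel = hue + 180°
H' = (93 + 180) mod 360 = 273°
S and L unchanged.
= HSL(273°, 44%, 59%)


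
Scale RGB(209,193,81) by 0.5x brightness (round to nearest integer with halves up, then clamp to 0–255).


Multiply each channel by 0.5, round half up, clamp to [0, 255]
R: 209×0.5 = 104.5 → round → 105
G: 193×0.5 = 96.5 → round → 97
B: 81×0.5 = 40.5 → round → 41
= RGB(105, 97, 41)


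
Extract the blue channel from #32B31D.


Color: #32B31D
R = 32 = 50
G = B3 = 179
B = 1D = 29
Blue = 29


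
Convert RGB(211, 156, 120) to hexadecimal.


R = 211 → D3 (hex)
G = 156 → 9C (hex)
B = 120 → 78 (hex)
Hex = #D39C78


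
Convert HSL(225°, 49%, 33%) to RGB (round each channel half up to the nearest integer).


H=225°, S=0.49, L=0.33
C = (1-|2L-1|)×S = (1-|-0.34|)×0.49 = 0.3234
H' = H/60 = 225/60 ≈ 3.7500; X = C×(1-|H' mod 2 - 1|) = 0.08085
m = L - C/2 = 0.33 - 0.1617 = 0.1683
Sector ⌊H'⌋ = 3 → (R',G',B') = (0.0, 0.08085, 0.3234)
RGB = ((R'+m)×255, (G'+m)×255, (B'+m)×255) = (42.9165, 63.53325, 125.3835)
Round half up → RGB(43, 64, 125)


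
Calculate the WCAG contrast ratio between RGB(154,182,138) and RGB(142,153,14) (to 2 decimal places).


Linearize each sRGB channel c=v/255: c/12.92 if c ≤ 0.04045 else ((c+0.055)/1.055)^2.4
L = 0.2126×R_lin + 0.7152×G_lin + 0.0722×B_lin
Color 1 (154,182,138):
  R=154: 154/255≈0.6039 > 0.04045 → ((0.6039+0.055)/1.055)^2.4 ≈ 0.32314
  G=182: 182/255≈0.7137 > 0.04045 → ((0.7137+0.055)/1.055)^2.4 ≈ 0.46778
  B=138: 138/255≈0.5412 > 0.04045 → ((0.5412+0.055)/1.055)^2.4 ≈ 0.25415
  L1 = 0.2126×0.32314 + 0.7152×0.46778 + 0.0722×0.25415 ≈ 0.42161
Color 2 (142,153,14):
  R=142: 142/255≈0.5569 > 0.04045 → ((0.5569+0.055)/1.055)^2.4 ≈ 0.27050
  G=153: 153/255≈0.6000 > 0.04045 → ((0.6000+0.055)/1.055)^2.4 ≈ 0.31855
  B=14: 14/255≈0.0549 > 0.04045 → ((0.0549+0.055)/1.055)^2.4 ≈ 0.00439
  L2 = 0.2126×0.27050 + 0.7152×0.31855 + 0.0722×0.00439 ≈ 0.28565
Lighter = 0.42161, Darker = 0.28565
Ratio = (L_lighter + 0.05) / (L_darker + 0.05)
Ratio = (0.42161 + 0.05) / (0.28565 + 0.05) = 0.47161 / 0.33565 ≈ 1.4051
Ratio ≈ 1.41:1


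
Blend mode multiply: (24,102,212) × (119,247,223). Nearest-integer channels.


Multiply: C = A×B/255, rounded to nearest integer
R: 24×119/255 = 2856/255 ≈ 11.200 → 11
G: 102×247/255 = 25194/255 ≈ 98.800 → 99
B: 212×223/255 = 47276/255 ≈ 185.396 → 185
= RGB(11, 99, 185)


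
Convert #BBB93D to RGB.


BB → 187 (R)
B9 → 185 (G)
3D → 61 (B)
= RGB(187, 185, 61)


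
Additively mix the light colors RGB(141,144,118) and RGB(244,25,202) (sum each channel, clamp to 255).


Additive: each channel = min(255, C₁+C₂)
R: 141+244 = 385 → 255
G: 144+25 = 169 → 169
B: 118+202 = 320 → 255
= RGB(255, 169, 255)


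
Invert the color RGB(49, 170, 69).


Invert: (255-R, 255-G, 255-B)
R: 255-49 = 206
G: 255-170 = 85
B: 255-69 = 186
= RGB(206, 85, 186)


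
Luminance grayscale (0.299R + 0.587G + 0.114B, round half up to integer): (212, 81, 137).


Gray = 0.299×R + 0.587×G + 0.114×B
Gray = 0.299×212 + 0.587×81 + 0.114×137
Gray = 63.388 + 47.547 + 15.618
Gray = 126.553 → round half up → 127
Gray = 127


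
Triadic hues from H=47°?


Triadic: equally spaced at 120° intervals
H1 = 47°
H2 = (47 + 120) mod 360 = 167°
H3 = (47 + 240) mod 360 = 287°
Triadic = 47°, 167°, 287°


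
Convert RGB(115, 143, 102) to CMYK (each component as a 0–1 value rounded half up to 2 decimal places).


R'=115/255≈0.4510, G'=143/255≈0.5608, B'=102/255≈0.4000
K = 1 - max(R',G',B') = 1 - 143/255 = 112/255 = 0.43921… → 0.44
(1-R'-K)/(1-K) simplifies to (max-R)/max with max = 143:
C = (143-115)/143 = 28/143 = 0.19580… → 0.20
M = (143-143)/143 = 0/143 = 0 → 0.00
Y = (143-102)/143 = 41/143 = 0.28671… → 0.29
= CMYK(0.20, 0.00, 0.29, 0.44)


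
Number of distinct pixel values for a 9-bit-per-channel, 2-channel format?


Total bits = 9 bits/channel × 2 channels = 18 bits
Distinct pixel values = 2^18
= 262,144 pixel values


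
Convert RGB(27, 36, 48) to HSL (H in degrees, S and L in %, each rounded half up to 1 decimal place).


Normalize: R'=27/255≈0.1059, G'=36/255≈0.1412, B'=48/255≈0.1882
Max=48/255, Min=27/255, Δ=Max-Min=21/255
L = (Max+Min)/2 = (48+27)/510 = 75/510 = 0.14705… → L = 14.7%
L ≤ 0.5 → S = Δ/(Max+Min) = 21/(48+27) = 21/75 = 0.28 → S = 28.0%
(the 1/255 factors cancel in S and H, so raw channel differences can be used)
Max is B' → H = 60 × ((R-G)/Δ + 4) = 60 × ((27-36)/21 + 4)
  -9/21 + 4 = -0.4285… + 4 = 3.5714…
  H = 60 × 3.5714… = 214.285…° → H = 214.3°
= HSL(214.3°, 28.0%, 14.7%)


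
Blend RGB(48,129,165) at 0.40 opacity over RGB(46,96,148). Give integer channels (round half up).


C = α×F + (1-α)×B, with 1-α = 0.60
R: 0.40×48 + 0.60×46 = 19.20 + 27.60 = 46.80 → 47
G: 0.40×129 + 0.60×96 = 51.60 + 57.60 = 109.20 → 109
B: 0.40×165 + 0.60×148 = 66.00 + 88.80 = 154.80 → 155
= RGB(47, 109, 155)


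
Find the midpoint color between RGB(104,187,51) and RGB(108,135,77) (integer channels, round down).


Midpoint: each channel = ⌊(C₁+C₂)/2⌋
R: ⌊(104+108)/2⌋ = 106
G: ⌊(187+135)/2⌋ = 161
B: ⌊(51+77)/2⌋ = 64
= RGB(106, 161, 64)


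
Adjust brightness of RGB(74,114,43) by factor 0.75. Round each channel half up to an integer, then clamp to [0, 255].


Multiply each channel by 0.75, round half up, clamp to [0, 255]
R: 74×0.75 = 55.5 → round → 56
G: 114×0.75 = 85.5 → round → 86
B: 43×0.75 = 32.25 → round → 32
= RGB(56, 86, 32)


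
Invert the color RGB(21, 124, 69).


Invert: (255-R, 255-G, 255-B)
R: 255-21 = 234
G: 255-124 = 131
B: 255-69 = 186
= RGB(234, 131, 186)


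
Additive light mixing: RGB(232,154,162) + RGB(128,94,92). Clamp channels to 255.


Additive: each channel = min(255, C₁+C₂)
R: 232+128 = 360 → 255
G: 154+94 = 248 → 248
B: 162+92 = 254 → 254
= RGB(255, 248, 254)


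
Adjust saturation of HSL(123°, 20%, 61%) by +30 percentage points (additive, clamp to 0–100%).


Original S = 20%
Adjustment = +30 percentage points
New S = 20 + (30) = 50
Clamp to [0, 100] → 50
= HSL(123°, 50%, 61%)


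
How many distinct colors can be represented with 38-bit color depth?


Colors = 2^bits = 2^38
= 274,877,906,944 colors


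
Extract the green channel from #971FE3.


Color: #971FE3
R = 97 = 151
G = 1F = 31
B = E3 = 227
Green = 31


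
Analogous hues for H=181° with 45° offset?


Base hue: 181°
Left analog: (181 - 45) mod 360 = 136°
Right analog: (181 + 45) mod 360 = 226°
Analogous hues = 136° and 226°


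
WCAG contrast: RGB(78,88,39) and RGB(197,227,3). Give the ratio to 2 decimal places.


Linearize each sRGB channel c=v/255: c/12.92 if c ≤ 0.04045 else ((c+0.055)/1.055)^2.4
L = 0.2126×R_lin + 0.7152×G_lin + 0.0722×B_lin
Color 1 (78,88,39):
  R=78: 78/255≈0.3059 > 0.04045 → ((0.3059+0.055)/1.055)^2.4 ≈ 0.07619
  G=88: 88/255≈0.3451 > 0.04045 → ((0.3451+0.055)/1.055)^2.4 ≈ 0.09759
  B=39: 39/255≈0.1529 > 0.04045 → ((0.1529+0.055)/1.055)^2.4 ≈ 0.02029
  L1 = 0.2126×0.07619 + 0.7152×0.09759 + 0.0722×0.02029 ≈ 0.08746
Color 2 (197,227,3):
  R=197: 197/255≈0.7725 > 0.04045 → ((0.7725+0.055)/1.055)^2.4 ≈ 0.55834
  G=227: 227/255≈0.8902 > 0.04045 → ((0.8902+0.055)/1.055)^2.4 ≈ 0.76815
  B=3: 3/255≈0.0118 ≤ 0.04045 → 0.0118/12.92 ≈ 0.00091
  L2 = 0.2126×0.55834 + 0.7152×0.76815 + 0.0722×0.00091 ≈ 0.66815
Lighter = 0.66815, Darker = 0.08746
Ratio = (L_lighter + 0.05) / (L_darker + 0.05)
Ratio = (0.66815 + 0.05) / (0.08746 + 0.05) = 0.71815 / 0.13746 ≈ 5.2246
Ratio ≈ 5.22:1


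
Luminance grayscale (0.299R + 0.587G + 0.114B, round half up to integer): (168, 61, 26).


Gray = 0.299×R + 0.587×G + 0.114×B
Gray = 0.299×168 + 0.587×61 + 0.114×26
Gray = 50.232 + 35.807 + 2.964
Gray = 89.003 → round half up → 89
Gray = 89


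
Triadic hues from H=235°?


Triadic: equally spaced at 120° intervals
H1 = 235°
H2 = (235 + 120) mod 360 = 355°
H3 = (235 + 240) mod 360 = 115°
Triadic = 235°, 355°, 115°


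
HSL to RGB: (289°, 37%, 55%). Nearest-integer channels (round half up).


H=289°, S=0.37, L=0.55
C = (1-|2L-1|)×S = (1-|0.10|)×0.37 = 0.333
H' = H/60 = 289/60 ≈ 4.8167; X = C×(1-|H' mod 2 - 1|) = 0.27195
m = L - C/2 = 0.55 - 0.1665 = 0.3835
Sector ⌊H'⌋ = 4 → (R',G',B') = (0.27195, 0.0, 0.333)
RGB = ((R'+m)×255, (G'+m)×255, (B'+m)×255) = (167.13975, 97.7925, 182.7075)
Round half up → RGB(167, 98, 183)


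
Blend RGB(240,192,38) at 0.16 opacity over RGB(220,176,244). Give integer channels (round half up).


C = α×F + (1-α)×B, with 1-α = 0.84
R: 0.16×240 + 0.84×220 = 38.40 + 184.80 = 223.20 → 223
G: 0.16×192 + 0.84×176 = 30.72 + 147.84 = 178.56 → 179
B: 0.16×38 + 0.84×244 = 6.08 + 204.96 = 211.04 → 211
= RGB(223, 179, 211)


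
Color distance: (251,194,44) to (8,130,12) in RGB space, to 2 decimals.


d = √[(R₁-R₂)² + (G₁-G₂)² + (B₁-B₂)²]
d = √[(251-8)² + (194-130)² + (44-12)²]
d = √[59049 + 4096 + 1024]
d = √64169
d ≈ 253.32


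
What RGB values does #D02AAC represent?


D0 → 208 (R)
2A → 42 (G)
AC → 172 (B)
= RGB(208, 42, 172)


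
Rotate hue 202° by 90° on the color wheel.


New hue = (H + rotation) mod 360
New hue = (202 + 90) mod 360
= 292 mod 360
= 292°


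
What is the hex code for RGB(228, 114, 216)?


R = 228 → E4 (hex)
G = 114 → 72 (hex)
B = 216 → D8 (hex)
Hex = #E472D8


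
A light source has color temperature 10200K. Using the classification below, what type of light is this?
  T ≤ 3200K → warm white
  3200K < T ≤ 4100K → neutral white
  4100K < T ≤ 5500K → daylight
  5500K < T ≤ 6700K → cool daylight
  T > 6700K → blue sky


Temperature: 10200K
10200K > 6700K → blue sky
Classification: blue sky


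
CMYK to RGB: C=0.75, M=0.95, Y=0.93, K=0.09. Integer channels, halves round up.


R = 255 × (1-C) × (1-K) = 255 × 0.25 × 0.91 = 58.0125 → 58
G = 255 × (1-M) × (1-K) = 255 × 0.05 × 0.91 = 11.6025 → 12
B = 255 × (1-Y) × (1-K) = 255 × 0.07 × 0.91 = 16.2435 → 16
= RGB(58, 12, 16)


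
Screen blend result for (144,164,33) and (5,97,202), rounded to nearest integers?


Screen: C = 255 - (255-A)×(255-B)/255, rounded to nearest integer
R: 255 - (255-144)×(255-5)/255 = 255 - 27750/255 ≈ 255 - 108.824 = 146.176 → 146
G: 255 - (255-164)×(255-97)/255 = 255 - 14378/255 ≈ 255 - 56.384 = 198.616 → 199
B: 255 - (255-33)×(255-202)/255 = 255 - 11766/255 ≈ 255 - 46.141 = 208.859 → 209
= RGB(146, 199, 209)


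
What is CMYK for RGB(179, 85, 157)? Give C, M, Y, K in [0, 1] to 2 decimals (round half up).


R'=179/255≈0.7020, G'=85/255≈0.3333, B'=157/255≈0.6157
K = 1 - max(R',G',B') = 1 - 179/255 = 76/255 = 0.29803… → 0.30
(1-R'-K)/(1-K) simplifies to (max-R)/max with max = 179:
C = (179-179)/179 = 0/179 = 0 → 0.00
M = (179-85)/179 = 94/179 = 0.52513… → 0.53
Y = (179-157)/179 = 22/179 = 0.12290… → 0.12
= CMYK(0.00, 0.53, 0.12, 0.30)


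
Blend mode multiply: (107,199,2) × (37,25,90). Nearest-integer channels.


Multiply: C = A×B/255, rounded to nearest integer
R: 107×37/255 = 3959/255 ≈ 15.525 → 16
G: 199×25/255 = 4975/255 ≈ 19.510 → 20
B: 2×90/255 = 180/255 ≈ 0.706 → 1
= RGB(16, 20, 1)


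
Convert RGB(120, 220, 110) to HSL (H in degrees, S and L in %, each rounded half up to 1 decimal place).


Normalize: R'=120/255≈0.4706, G'=220/255≈0.8627, B'=110/255≈0.4314
Max=220/255, Min=110/255, Δ=Max-Min=110/255
L = (Max+Min)/2 = (220+110)/510 = 330/510 = 0.64705… → L = 64.7%
L > 0.5 → S = Δ/(2-Max-Min) = 110/(510-220-110) = 110/180 = 0.61111… → S = 61.1%
(the 1/255 factors cancel in S and H, so raw channel differences can be used)
Max is G' → H = 60 × ((B-R)/Δ + 2) = 60 × ((110-120)/110 + 2)
  -10/110 + 2 = -0.0909… + 2 = 1.9090…
  H = 60 × 1.9090… = 114.545…° → H = 114.5°
= HSL(114.5°, 61.1%, 64.7%)


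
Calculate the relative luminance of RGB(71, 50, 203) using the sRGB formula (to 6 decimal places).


Linearize each channel (sRGB transfer function): c = v/255; c_lin = c/12.92 if c ≤ 0.04045, else ((c+0.055)/1.055)^2.4
  R: 71/255 ≈ 0.278431 > 0.04045 → ((0.278431+0.055)/1.055)^2.4 ≈ 0.063010
  G: 50/255 ≈ 0.196078 > 0.04045 → ((0.196078+0.055)/1.055)^2.4 ≈ 0.031896
  B: 203/255 ≈ 0.796078 > 0.04045 → ((0.796078+0.055)/1.055)^2.4 ≈ 0.597202
R_lin = 0.063010, G_lin = 0.031896, B_lin = 0.597202
L = 0.2126×R + 0.7152×G + 0.0722×B
L = 0.2126×0.063010 + 0.7152×0.031896 + 0.0722×0.597202
L ≈ 0.079326


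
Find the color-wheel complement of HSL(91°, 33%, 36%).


Complement = opposite side of color wheel = hue + 180°
H' = (91 + 180) mod 360 = 271°
S and L unchanged.
= HSL(271°, 33%, 36%)


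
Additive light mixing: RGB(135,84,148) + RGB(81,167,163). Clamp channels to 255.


Additive: each channel = min(255, C₁+C₂)
R: 135+81 = 216 → 216
G: 84+167 = 251 → 251
B: 148+163 = 311 → 255
= RGB(216, 251, 255)


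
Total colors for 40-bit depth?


Colors = 2^bits = 2^40
= 1,099,511,627,776 colors


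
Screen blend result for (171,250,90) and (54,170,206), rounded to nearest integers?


Screen: C = 255 - (255-A)×(255-B)/255, rounded to nearest integer
R: 255 - (255-171)×(255-54)/255 = 255 - 16884/255 ≈ 255 - 66.212 = 188.788 → 189
G: 255 - (255-250)×(255-170)/255 = 255 - 425/255 ≈ 255 - 1.667 = 253.333 → 253
B: 255 - (255-90)×(255-206)/255 = 255 - 8085/255 ≈ 255 - 31.706 = 223.294 → 223
= RGB(189, 253, 223)


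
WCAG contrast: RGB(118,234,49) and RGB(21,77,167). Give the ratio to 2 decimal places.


Linearize each sRGB channel c=v/255: c/12.92 if c ≤ 0.04045 else ((c+0.055)/1.055)^2.4
L = 0.2126×R_lin + 0.7152×G_lin + 0.0722×B_lin
Color 1 (118,234,49):
  R=118: 118/255≈0.4627 > 0.04045 → ((0.4627+0.055)/1.055)^2.4 ≈ 0.18116
  G=234: 234/255≈0.9176 > 0.04045 → ((0.9176+0.055)/1.055)^2.4 ≈ 0.82279
  B=49: 49/255≈0.1922 > 0.04045 → ((0.1922+0.055)/1.055)^2.4 ≈ 0.03071
  L1 = 0.2126×0.18116 + 0.7152×0.82279 + 0.0722×0.03071 ≈ 0.62919
Color 2 (21,77,167):
  R=21: 21/255≈0.0824 > 0.04045 → ((0.0824+0.055)/1.055)^2.4 ≈ 0.00750
  G=77: 77/255≈0.3020 > 0.04045 → ((0.3020+0.055)/1.055)^2.4 ≈ 0.07421
  B=167: 167/255≈0.6549 > 0.04045 → ((0.6549+0.055)/1.055)^2.4 ≈ 0.38643
  L2 = 0.2126×0.00750 + 0.7152×0.07421 + 0.0722×0.38643 ≈ 0.08257
Lighter = 0.62919, Darker = 0.08257
Ratio = (L_lighter + 0.05) / (L_darker + 0.05)
Ratio = (0.62919 + 0.05) / (0.08257 + 0.05) = 0.67919 / 0.13257 ≈ 5.1232
Ratio ≈ 5.12:1


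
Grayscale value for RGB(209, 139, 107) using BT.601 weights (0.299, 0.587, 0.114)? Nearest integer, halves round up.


Gray = 0.299×R + 0.587×G + 0.114×B
Gray = 0.299×209 + 0.587×139 + 0.114×107
Gray = 62.491 + 81.593 + 12.198
Gray = 156.282 → round half up → 156
Gray = 156


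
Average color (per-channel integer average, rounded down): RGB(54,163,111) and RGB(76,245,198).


Midpoint: each channel = ⌊(C₁+C₂)/2⌋
R: ⌊(54+76)/2⌋ = 65
G: ⌊(163+245)/2⌋ = 204
B: ⌊(111+198)/2⌋ = 154
= RGB(65, 204, 154)


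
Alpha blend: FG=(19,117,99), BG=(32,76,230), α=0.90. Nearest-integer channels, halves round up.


C = α×F + (1-α)×B, with 1-α = 0.10
R: 0.90×19 + 0.10×32 = 17.10 + 3.20 = 20.30 → 20
G: 0.90×117 + 0.10×76 = 105.30 + 7.60 = 112.90 → 113
B: 0.90×99 + 0.10×230 = 89.10 + 23.00 = 112.10 → 112
= RGB(20, 113, 112)


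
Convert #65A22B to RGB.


65 → 101 (R)
A2 → 162 (G)
2B → 43 (B)
= RGB(101, 162, 43)


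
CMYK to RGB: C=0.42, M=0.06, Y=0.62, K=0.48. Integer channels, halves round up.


R = 255 × (1-C) × (1-K) = 255 × 0.58 × 0.52 = 76.908 → 77
G = 255 × (1-M) × (1-K) = 255 × 0.94 × 0.52 = 124.644 → 125
B = 255 × (1-Y) × (1-K) = 255 × 0.38 × 0.52 = 50.388 → 50
= RGB(77, 125, 50)


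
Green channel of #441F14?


Color: #441F14
R = 44 = 68
G = 1F = 31
B = 14 = 20
Green = 31


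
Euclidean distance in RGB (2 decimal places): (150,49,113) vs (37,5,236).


d = √[(R₁-R₂)² + (G₁-G₂)² + (B₁-B₂)²]
d = √[(150-37)² + (49-5)² + (113-236)²]
d = √[12769 + 1936 + 15129]
d = √29834
d ≈ 172.73


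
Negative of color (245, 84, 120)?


Invert: (255-R, 255-G, 255-B)
R: 255-245 = 10
G: 255-84 = 171
B: 255-120 = 135
= RGB(10, 171, 135)


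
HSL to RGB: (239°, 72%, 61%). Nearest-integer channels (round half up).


H=239°, S=0.72, L=0.61
C = (1-|2L-1|)×S = (1-|0.22|)×0.72 = 0.5616
H' = H/60 = 239/60 ≈ 3.9833; X = C×(1-|H' mod 2 - 1|) = 0.00936
m = L - C/2 = 0.61 - 0.2808 = 0.3292
Sector ⌊H'⌋ = 3 → (R',G',B') = (0.0, 0.00936, 0.5616)
RGB = ((R'+m)×255, (G'+m)×255, (B'+m)×255) = (83.946, 86.3328, 227.154)
Round half up → RGB(84, 86, 227)


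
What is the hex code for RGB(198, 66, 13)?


R = 198 → C6 (hex)
G = 66 → 42 (hex)
B = 13 → 0D (hex)
Hex = #C6420D


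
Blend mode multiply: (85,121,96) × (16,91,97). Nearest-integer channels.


Multiply: C = A×B/255, rounded to nearest integer
R: 85×16/255 = 1360/255 ≈ 5.333 → 5
G: 121×91/255 = 11011/255 ≈ 43.180 → 43
B: 96×97/255 = 9312/255 ≈ 36.518 → 37
= RGB(5, 43, 37)


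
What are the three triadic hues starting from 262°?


Triadic: equally spaced at 120° intervals
H1 = 262°
H2 = (262 + 120) mod 360 = 22°
H3 = (262 + 240) mod 360 = 142°
Triadic = 262°, 22°, 142°


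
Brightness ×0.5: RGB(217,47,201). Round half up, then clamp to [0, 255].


Multiply each channel by 0.5, round half up, clamp to [0, 255]
R: 217×0.5 = 108.5 → round → 109
G: 47×0.5 = 23.5 → round → 24
B: 201×0.5 = 100.5 → round → 101
= RGB(109, 24, 101)


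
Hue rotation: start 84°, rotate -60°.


New hue = (H + rotation) mod 360
New hue = (84 -60) mod 360
= 24 mod 360
= 24°


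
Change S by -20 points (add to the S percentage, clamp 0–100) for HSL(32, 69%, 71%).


Original S = 69%
Adjustment = -20 percentage points
New S = 69 + (-20) = 49
Clamp to [0, 100] → 49
= HSL(32°, 49%, 71%)


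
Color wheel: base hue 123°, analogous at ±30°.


Base hue: 123°
Left analog: (123 - 30) mod 360 = 93°
Right analog: (123 + 30) mod 360 = 153°
Analogous hues = 93° and 153°


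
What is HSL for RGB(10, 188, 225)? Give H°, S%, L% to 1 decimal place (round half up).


Normalize: R'=10/255≈0.0392, G'=188/255≈0.7373, B'=225/255≈0.8824
Max=225/255, Min=10/255, Δ=Max-Min=215/255
L = (Max+Min)/2 = (225+10)/510 = 235/510 = 0.46078… → L = 46.1%
L ≤ 0.5 → S = Δ/(Max+Min) = 215/(225+10) = 215/235 = 0.91489… → S = 91.5%
(the 1/255 factors cancel in S and H, so raw channel differences can be used)
Max is B' → H = 60 × ((R-G)/Δ + 4) = 60 × ((10-188)/215 + 4)
  -178/215 + 4 = -0.8279… + 4 = 3.1720…
  H = 60 × 3.1720… = 190.325…° → H = 190.3°
= HSL(190.3°, 91.5%, 46.1%)


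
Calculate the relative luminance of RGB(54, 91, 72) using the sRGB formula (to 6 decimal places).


Linearize each channel (sRGB transfer function): c = v/255; c_lin = c/12.92 if c ≤ 0.04045, else ((c+0.055)/1.055)^2.4
  R: 54/255 ≈ 0.211765 > 0.04045 → ((0.211765+0.055)/1.055)^2.4 ≈ 0.036889
  G: 91/255 ≈ 0.356863 > 0.04045 → ((0.356863+0.055)/1.055)^2.4 ≈ 0.104616
  B: 72/255 ≈ 0.282353 > 0.04045 → ((0.282353+0.055)/1.055)^2.4 ≈ 0.064803
R_lin = 0.036889, G_lin = 0.104616, B_lin = 0.064803
L = 0.2126×R + 0.7152×G + 0.0722×B
L = 0.2126×0.036889 + 0.7152×0.104616 + 0.0722×0.064803
L ≈ 0.087343


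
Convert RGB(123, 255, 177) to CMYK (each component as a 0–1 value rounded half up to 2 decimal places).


R'=123/255≈0.4824, G'=255/255≈1.0000, B'=177/255≈0.6941
K = 1 - max(R',G',B') = 1 - 255/255 = 0/255 = 0 → 0.00
(1-R'-K)/(1-K) simplifies to (max-R)/max with max = 255:
C = (255-123)/255 = 132/255 = 0.51764… → 0.52
M = (255-255)/255 = 0/255 = 0 → 0.00
Y = (255-177)/255 = 78/255 = 0.30588… → 0.31
= CMYK(0.52, 0.00, 0.31, 0.00)


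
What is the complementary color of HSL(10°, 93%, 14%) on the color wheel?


Complement = opposite side of color wheel = hue + 180°
H' = (10 + 180) mod 360 = 190°
S and L unchanged.
= HSL(190°, 93%, 14%)


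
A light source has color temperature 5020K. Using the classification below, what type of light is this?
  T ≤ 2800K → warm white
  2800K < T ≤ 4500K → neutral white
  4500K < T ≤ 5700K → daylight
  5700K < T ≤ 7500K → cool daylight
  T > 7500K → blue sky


Temperature: 5020K
4500K < 5020K ≤ 5700K → daylight
Classification: daylight


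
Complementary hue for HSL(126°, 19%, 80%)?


Complement = opposite side of color wheel = hue + 180°
H' = (126 + 180) mod 360 = 306°
S and L unchanged.
= HSL(306°, 19%, 80%)


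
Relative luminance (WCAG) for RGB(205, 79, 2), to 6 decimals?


Linearize each channel (sRGB transfer function): c = v/255; c_lin = c/12.92 if c ≤ 0.04045, else ((c+0.055)/1.055)^2.4
  R: 205/255 ≈ 0.803922 > 0.04045 → ((0.803922+0.055)/1.055)^2.4 ≈ 0.610496
  G: 79/255 ≈ 0.309804 > 0.04045 → ((0.309804+0.055)/1.055)^2.4 ≈ 0.078187
  B: 2/255 ≈ 0.007843 ≤ 0.04045 → 0.007843/12.92 ≈ 0.000607
R_lin = 0.610496, G_lin = 0.078187, B_lin = 0.000607
L = 0.2126×R + 0.7152×G + 0.0722×B
L = 0.2126×0.610496 + 0.7152×0.078187 + 0.0722×0.000607
L ≈ 0.185755


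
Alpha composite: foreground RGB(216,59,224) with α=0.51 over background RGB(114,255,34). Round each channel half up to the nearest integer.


C = α×F + (1-α)×B, with 1-α = 0.49
R: 0.51×216 + 0.49×114 = 110.16 + 55.86 = 166.02 → 166
G: 0.51×59 + 0.49×255 = 30.09 + 124.95 = 155.04 → 155
B: 0.51×224 + 0.49×34 = 114.24 + 16.66 = 130.90 → 131
= RGB(166, 155, 131)


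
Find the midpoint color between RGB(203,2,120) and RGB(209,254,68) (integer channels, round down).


Midpoint: each channel = ⌊(C₁+C₂)/2⌋
R: ⌊(203+209)/2⌋ = 206
G: ⌊(2+254)/2⌋ = 128
B: ⌊(120+68)/2⌋ = 94
= RGB(206, 128, 94)


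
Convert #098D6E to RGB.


09 → 9 (R)
8D → 141 (G)
6E → 110 (B)
= RGB(9, 141, 110)


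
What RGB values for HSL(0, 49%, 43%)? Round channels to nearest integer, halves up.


H=0°, S=0.49, L=0.43
C = (1-|2L-1|)×S = (1-|-0.14|)×0.49 = 0.4214
H' = H/60 = 0/60 ≈ 0.0000; X = C×(1-|H' mod 2 - 1|) = 0.0
m = L - C/2 = 0.43 - 0.2107 = 0.2193
Sector ⌊H'⌋ = 0 → (R',G',B') = (0.4214, 0.0, 0.0)
RGB = ((R'+m)×255, (G'+m)×255, (B'+m)×255) = (163.3785, 55.9215, 55.9215)
Round half up → RGB(163, 56, 56)


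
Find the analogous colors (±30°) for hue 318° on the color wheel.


Base hue: 318°
Left analog: (318 - 30) mod 360 = 288°
Right analog: (318 + 30) mod 360 = 348°
Analogous hues = 288° and 348°


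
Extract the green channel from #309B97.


Color: #309B97
R = 30 = 48
G = 9B = 155
B = 97 = 151
Green = 155


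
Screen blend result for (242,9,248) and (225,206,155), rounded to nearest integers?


Screen: C = 255 - (255-A)×(255-B)/255, rounded to nearest integer
R: 255 - (255-242)×(255-225)/255 = 255 - 390/255 ≈ 255 - 1.529 = 253.471 → 253
G: 255 - (255-9)×(255-206)/255 = 255 - 12054/255 ≈ 255 - 47.271 = 207.729 → 208
B: 255 - (255-248)×(255-155)/255 = 255 - 700/255 ≈ 255 - 2.745 = 252.255 → 252
= RGB(253, 208, 252)


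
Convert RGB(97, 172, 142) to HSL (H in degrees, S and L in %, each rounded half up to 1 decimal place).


Normalize: R'=97/255≈0.3804, G'=172/255≈0.6745, B'=142/255≈0.5569
Max=172/255, Min=97/255, Δ=Max-Min=75/255
L = (Max+Min)/2 = (172+97)/510 = 269/510 = 0.52745… → L = 52.7%
L > 0.5 → S = Δ/(2-Max-Min) = 75/(510-172-97) = 75/241 = 0.31120… → S = 31.1%
(the 1/255 factors cancel in S and H, so raw channel differences can be used)
Max is G' → H = 60 × ((B-R)/Δ + 2) = 60 × ((142-97)/75 + 2)
  45/75 + 2 = 0.6 + 2 = 2.6
  H = 60 × 2.6 = 156° → H = 156.0°
= HSL(156.0°, 31.1%, 52.7%)


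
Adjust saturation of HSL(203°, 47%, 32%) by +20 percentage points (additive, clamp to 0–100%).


Original S = 47%
Adjustment = +20 percentage points
New S = 47 + (20) = 67
Clamp to [0, 100] → 67
= HSL(203°, 67%, 32%)


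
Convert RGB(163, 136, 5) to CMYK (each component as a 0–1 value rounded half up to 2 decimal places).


R'=163/255≈0.6392, G'=136/255≈0.5333, B'=5/255≈0.0196
K = 1 - max(R',G',B') = 1 - 163/255 = 92/255 = 0.36078… → 0.36
(1-R'-K)/(1-K) simplifies to (max-R)/max with max = 163:
C = (163-163)/163 = 0/163 = 0 → 0.00
M = (163-136)/163 = 27/163 = 0.16564… → 0.17
Y = (163-5)/163 = 158/163 = 0.96932… → 0.97
= CMYK(0.00, 0.17, 0.97, 0.36)


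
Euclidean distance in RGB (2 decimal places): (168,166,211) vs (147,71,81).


d = √[(R₁-R₂)² + (G₁-G₂)² + (B₁-B₂)²]
d = √[(168-147)² + (166-71)² + (211-81)²]
d = √[441 + 9025 + 16900]
d = √26366
d ≈ 162.38


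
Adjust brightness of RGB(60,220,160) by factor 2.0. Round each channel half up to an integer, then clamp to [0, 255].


Multiply each channel by 2.0, round half up, clamp to [0, 255]
R: 60×2.0 = 120
G: 220×2.0 = 440 → clamp → 255
B: 160×2.0 = 320 → clamp → 255
= RGB(120, 255, 255)


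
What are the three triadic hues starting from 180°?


Triadic: equally spaced at 120° intervals
H1 = 180°
H2 = (180 + 120) mod 360 = 300°
H3 = (180 + 240) mod 360 = 60°
Triadic = 180°, 300°, 60°


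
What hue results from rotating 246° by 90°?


New hue = (H + rotation) mod 360
New hue = (246 + 90) mod 360
= 336 mod 360
= 336°


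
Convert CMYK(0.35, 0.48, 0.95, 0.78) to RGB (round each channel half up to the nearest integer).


R = 255 × (1-C) × (1-K) = 255 × 0.65 × 0.22 = 36.465 → 36
G = 255 × (1-M) × (1-K) = 255 × 0.52 × 0.22 = 29.172 → 29
B = 255 × (1-Y) × (1-K) = 255 × 0.05 × 0.22 = 2.805 → 3
= RGB(36, 29, 3)


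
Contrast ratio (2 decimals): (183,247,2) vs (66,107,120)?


Linearize each sRGB channel c=v/255: c/12.92 if c ≤ 0.04045 else ((c+0.055)/1.055)^2.4
L = 0.2126×R_lin + 0.7152×G_lin + 0.0722×B_lin
Color 1 (183,247,2):
  R=183: 183/255≈0.7176 > 0.04045 → ((0.7176+0.055)/1.055)^2.4 ≈ 0.47353
  G=247: 247/255≈0.9686 > 0.04045 → ((0.9686+0.055)/1.055)^2.4 ≈ 0.93011
  B=2: 2/255≈0.0078 ≤ 0.04045 → 0.0078/12.92 ≈ 0.00061
  L1 = 0.2126×0.47353 + 0.7152×0.93011 + 0.0722×0.00061 ≈ 0.76593
Color 2 (66,107,120):
  R=66: 66/255≈0.2588 > 0.04045 → ((0.2588+0.055)/1.055)^2.4 ≈ 0.05448
  G=107: 107/255≈0.4196 > 0.04045 → ((0.4196+0.055)/1.055)^2.4 ≈ 0.14703
  B=120: 120/255≈0.4706 > 0.04045 → ((0.4706+0.055)/1.055)^2.4 ≈ 0.18782
  L2 = 0.2126×0.05448 + 0.7152×0.14703 + 0.0722×0.18782 ≈ 0.13030
Lighter = 0.76593, Darker = 0.13030
Ratio = (L_lighter + 0.05) / (L_darker + 0.05)
Ratio = (0.76593 + 0.05) / (0.13030 + 0.05) = 0.81593 / 0.18030 ≈ 4.5255
Ratio ≈ 4.53:1


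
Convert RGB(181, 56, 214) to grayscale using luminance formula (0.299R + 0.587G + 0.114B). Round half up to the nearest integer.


Gray = 0.299×R + 0.587×G + 0.114×B
Gray = 0.299×181 + 0.587×56 + 0.114×214
Gray = 54.119 + 32.872 + 24.396
Gray = 111.387 → round half up → 111
Gray = 111


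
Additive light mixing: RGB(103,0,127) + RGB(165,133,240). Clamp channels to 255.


Additive: each channel = min(255, C₁+C₂)
R: 103+165 = 268 → 255
G: 0+133 = 133 → 133
B: 127+240 = 367 → 255
= RGB(255, 133, 255)


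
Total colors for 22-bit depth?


Colors = 2^bits = 2^22
= 4,194,304 colors


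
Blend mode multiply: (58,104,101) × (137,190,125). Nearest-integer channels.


Multiply: C = A×B/255, rounded to nearest integer
R: 58×137/255 = 7946/255 ≈ 31.161 → 31
G: 104×190/255 = 19760/255 ≈ 77.490 → 77
B: 101×125/255 = 12625/255 ≈ 49.510 → 50
= RGB(31, 77, 50)


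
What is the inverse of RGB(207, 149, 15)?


Invert: (255-R, 255-G, 255-B)
R: 255-207 = 48
G: 255-149 = 106
B: 255-15 = 240
= RGB(48, 106, 240)


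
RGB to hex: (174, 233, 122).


R = 174 → AE (hex)
G = 233 → E9 (hex)
B = 122 → 7A (hex)
Hex = #AEE97A


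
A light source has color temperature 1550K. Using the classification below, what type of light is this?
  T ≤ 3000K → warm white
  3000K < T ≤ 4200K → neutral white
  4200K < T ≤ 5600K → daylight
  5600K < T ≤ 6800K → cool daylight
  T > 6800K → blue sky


Temperature: 1550K
1550K ≤ 3000K → warm white
Classification: warm white


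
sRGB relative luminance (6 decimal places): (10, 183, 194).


Linearize each channel (sRGB transfer function): c = v/255; c_lin = c/12.92 if c ≤ 0.04045, else ((c+0.055)/1.055)^2.4
  R: 10/255 ≈ 0.039216 ≤ 0.04045 → 0.039216/12.92 ≈ 0.003035
  G: 183/255 ≈ 0.717647 > 0.04045 → ((0.717647+0.055)/1.055)^2.4 ≈ 0.473531
  B: 194/255 ≈ 0.760784 > 0.04045 → ((0.760784+0.055)/1.055)^2.4 ≈ 0.539479
R_lin = 0.003035, G_lin = 0.473531, B_lin = 0.539479
L = 0.2126×R + 0.7152×G + 0.0722×B
L = 0.2126×0.003035 + 0.7152×0.473531 + 0.0722×0.539479
L ≈ 0.378265


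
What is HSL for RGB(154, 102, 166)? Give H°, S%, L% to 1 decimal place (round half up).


Normalize: R'=154/255≈0.6039, G'=102/255≈0.4000, B'=166/255≈0.6510
Max=166/255, Min=102/255, Δ=Max-Min=64/255
L = (Max+Min)/2 = (166+102)/510 = 268/510 = 0.52549… → L = 52.5%
L > 0.5 → S = Δ/(2-Max-Min) = 64/(510-166-102) = 64/242 = 0.26446… → S = 26.4%
(the 1/255 factors cancel in S and H, so raw channel differences can be used)
Max is B' → H = 60 × ((R-G)/Δ + 4) = 60 × ((154-102)/64 + 4)
  52/64 + 4 = 0.8125 + 4 = 4.8125
  H = 60 × 4.8125 = 288.75° → H = 288.8°
= HSL(288.8°, 26.4%, 52.5%)
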